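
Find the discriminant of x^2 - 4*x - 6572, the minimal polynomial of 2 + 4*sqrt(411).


The element 2 + 4*sqrt(411) has minimal polynomial:
x^2 - 4*x - 6572
Discriminant = (-4)^2 - 4*(-6572)
= 16 + 26288
= 26304

26304


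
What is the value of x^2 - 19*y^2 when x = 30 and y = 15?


x^2 - d*y^2
= 30^2 - 19*15^2
= 900 - 4275
= -3375

-3375


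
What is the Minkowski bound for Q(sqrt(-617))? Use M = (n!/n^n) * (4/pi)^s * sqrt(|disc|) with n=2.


d = -617, d mod 4 = 3, so disc(K) = 4d = -2468; |disc(K)| = 2468
Imaginary quadratic field, so n = 2, s = r2 = 1, r1 = 0
M = (n!/n^n) * (4/pi)^s * sqrt(|disc(K)|) = (2!/2^2) * (4/pi)^1 * sqrt(2468)
= 0.5 * 1.273240 * 49.678969
= 31.6266

31.6266


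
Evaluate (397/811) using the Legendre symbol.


p = 811 is prime, so compute (397/811) with the reciprocity algorithm (Jacobi-symbol steps: pull out 2s via (2/n), flip via reciprocity, reduce):
  reciprocity: (397/811) -> +(811/397)
  reduce: (17/397)
  reciprocity: (17/397) -> +(397/17)
  reduce: (6/17)
  pull out 2: (2/17) = +1  (since 17 mod 8 = 1)
  reciprocity: (3/17) -> +(17/3)
  reduce: (2/3)
  pull out 2: (2/3) = -1  (since 3 mod 8 = 3)
  (1/3) = 1
Product of signs = -1
(397/811) = -1

-1


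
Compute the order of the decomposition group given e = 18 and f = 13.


|D_P| = e * f
= 18 * 13
= 234

234


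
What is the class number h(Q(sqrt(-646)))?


K = Q(sqrt(-646)). d mod 4 = 2, so D = disc(K) = 4d = -2584
h(K) equals the number of primitive reduced positive-definite forms (a, b, c) = a*x^2 + b*x*y + c*y^2 with b^2 - 4ac = D,
where reduced means |b| <= a <= c, with b >= 0 whenever |b| = a or a = c, and primitive means gcd(a, b, c) = 1.
Reduced forces 3a^2 <= |D| = 2584, so 1 <= a <= 29; b must have the parity of D, and c = (b^2 - D)/(4a) must be an integer >= a.
Enumerate a = 1..29, b in [-a, a]:
  a=1: (1, 0, 646)  [1]
  a=2: (2, 0, 323)  [1]
  a=3..4: none
  a=5: (5, -4, 130), (5, 4, 130)  [2]
  a=6..9: none
  a=10: (10, -4, 65), (10, 4, 65)  [2]
  a=11: (11, -10, 61), (11, 10, 61)  [2]
  a=12: none
  a=13: (13, -4, 50), (13, 4, 50)  [2]
  a=14..16: none
  a=17: (17, 0, 38)  [1]
  a=18: none
  a=19: (19, 0, 34)  [1]
  a=20..21: none
  a=22: (22, -12, 31), (22, 12, 31)  [2]
  a=23..24: none
  a=25: (25, -4, 26), (25, 4, 26)  [2]
  a=26..29: none
Total reduced forms: 1 + 1 + 2 + 2 + 2 + 2 + 1 + 1 + 2 + 2 = 16
h = 16

16


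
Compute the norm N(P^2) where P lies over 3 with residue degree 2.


N(P^a) = p^(a*f)
= 3^(2*2)
= 3^4
= 81

81


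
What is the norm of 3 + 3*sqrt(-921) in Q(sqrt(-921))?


N(a + b*sqrt(d)) = a^2 - d*b^2
= (3)^2 - (-921)*(3)^2
= 9 + 8289
= 8298

8298


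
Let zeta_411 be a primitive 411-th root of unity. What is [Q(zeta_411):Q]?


The degree equals Euler's totient phi(411).
411 = 3 * 137
phi(411) = 272

272


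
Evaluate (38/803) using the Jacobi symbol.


Compute (38/803) via quadratic reciprocity:
  pull out 2: (2/803) = -1  (since 803 mod 8 = 3)
  reciprocity: (19/803) -> -(803/19)
  reduce: (5/19)
  reciprocity: (5/19) -> +(19/5)
  reduce: (4/5)
  pull out 2: (2/5) = -1  (since 5 mod 8 = 5)
  pull out 2: (2/5) = -1  (since 5 mod 8 = 5)
  (1/5) = 1
Product of signs = 1

1


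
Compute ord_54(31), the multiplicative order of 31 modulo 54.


We want ord_54(31), the smallest k >= 1 with 31^k = 1 mod 54.
n = 54 = 2 * 3^3, phi(54) = 18; the order divides phi(n).
Divisors of 18: 1, 2, 3, 6, 9, 18
Repeated squaring mod 54: 31^1 = 31, 31^2 = 43, 31^4 = 13, 31^8 = 7, 31^16 = 49
Test divisors in increasing order:
  k=1: 31^1 = 31 mod 54
  k=2: 31^2 = 43 mod 54
  k=3: 31^3 = 43 * 31 = 37 mod 54
  k=6: 31^6 = 13 * 43 = 19 mod 54
  k=9: 31^9 = 7 * 31 = 1 mod 54  <- first divisor giving 1
Order = 9

9


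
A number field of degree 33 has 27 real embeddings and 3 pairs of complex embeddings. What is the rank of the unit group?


By Dirichlet's unit theorem:
rank = r1 + r2 - 1
= 27 + 3 - 1
= 29

29


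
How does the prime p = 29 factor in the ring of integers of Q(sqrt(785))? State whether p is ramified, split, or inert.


K = Q(sqrt(785)). Since d mod 4 = 1, disc(K) = 785.
Check p | disc: 785 mod 29 = 2.
p does not divide disc. Compute Legendre symbol (d/p):
2^((29-1)/2) mod 29 = -1
(d/p) = -1, so p is inert: (p) stays prime with e=1, f=2, g=1.
Therefore p is inert.

inert


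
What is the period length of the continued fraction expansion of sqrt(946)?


Run the CF algorithm for sqrt(946).
a_0 = floor(sqrt(946)) = 30; set m_0=0, q_0=1.
Recurrence: m' = q*a - m,  q' = (d - m'^2)/q,  a' = floor((a_0 + m')/q').
  step 1: m=30, q=46, a=1
  step 2: m=16, q=15, a=3
  step 3: m=29, q=7, a=8
  step 4: m=27, q=31, a=1
  step 5: m=4, q=30, a=1
  step 6: m=26, q=9, a=6
  step 7: m=28, q=18, a=3
  step 8: m=26, q=15, a=3
  step 9: m=19, q=39, a=1
  step 10: m=20, q=14, a=3
  step 11: m=22, q=33, a=1
  step 12: m=11, q=25, a=1
  step 13: m=14, q=30, a=1
  step 14: m=16, q=23, a=2
  step 15: m=30, q=2, a=30
  step 16: m=30, q=23, a=2
  step 17: m=16, q=30, a=1
  step 18: m=14, q=25, a=1
  step 19: m=11, q=33, a=1
  step 20: m=22, q=14, a=3
  step 21: m=20, q=39, a=1
  step 22: m=19, q=15, a=3
  step 23: m=26, q=18, a=3
  step 24: m=28, q=9, a=6
  step 25: m=26, q=30, a=1
  step 26: m=4, q=31, a=1
  step 27: m=27, q=7, a=8
  step 28: m=29, q=15, a=3
  step 29: m=16, q=46, a=1
  step 30: m=30, q=1, a=60
a_30 = 2*a_0 = 60, so the period closes here.
sqrt(946) = [30; 1, 3, 8, 1, 1, 6, 3, 3, 1, 3, 1, 1, 1, 2, 30, 2, 1, 1, 1, 3, 1, 3, 3, 6, 1, 1, 8, 3, 1, 60]
Period length = 30

30


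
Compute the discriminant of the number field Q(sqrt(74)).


For K = Q(sqrt(d)) with d squarefree: disc(K) = d if d = 1 mod 4, and disc(K) = 4d if d = 2 or 3 mod 4.
Here d = 74, and d mod 4 = 2.
d = 2 mod 4, not 1 (O_K = Z[sqrt(d)]), so disc(K) = 4d = 4 * (74) = 296

296


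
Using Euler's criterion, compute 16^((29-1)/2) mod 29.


p = 29 is prime and the exponent is (p-1)/2 = 14, so by Euler's criterion 16^14 = (16/29) = +1 or -1 mod 29.
Compute by square-and-multiply:
  14 = 8 + 4 + 2 (binary 1110)
  Repeated squaring mod 29: 16^1 = 16, 16^2 = 24, 16^4 = 25, 16^8 = 16
  16^14 = 16^8 * 16^4 * 16^2 = 16 * 25 * 24 mod 29
    16 * 25 = 400 = 23 mod 29
    23 * 24 = 552 = 1 mod 29
  16^14 = 1 mod 29
Result 1: 16 is a quadratic residue mod 29.
16^14 mod 29 = 1

1


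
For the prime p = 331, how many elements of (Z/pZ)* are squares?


For prime p, the number of non-zero quadratic residues is (p-1)/2.
= (331-1)/2
= 165

165


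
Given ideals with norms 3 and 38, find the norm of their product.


N(IJ) = N(I) * N(J)
= 3 * 38
= 114

114


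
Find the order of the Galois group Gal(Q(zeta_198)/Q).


|Gal(Q(zeta_198)/Q)| = phi(198)
= 60

60


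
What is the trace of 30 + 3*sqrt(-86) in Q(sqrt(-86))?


Tr(a + b*sqrt(d)) = (a + b*sqrt(d)) + (a - b*sqrt(d)) = 2a
= 2 * (30)
= 60

60


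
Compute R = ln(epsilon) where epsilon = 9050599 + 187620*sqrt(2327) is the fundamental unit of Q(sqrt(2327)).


epsilon = 9050599 + 187620*sqrt(2327)
= 1.8101e+07
R = ln(1.8101e+07)
= 16.7115

16.7115


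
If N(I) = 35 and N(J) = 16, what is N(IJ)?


N(IJ) = N(I) * N(J)
= 35 * 16
= 560

560


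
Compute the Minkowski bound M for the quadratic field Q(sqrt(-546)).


d = -546, d mod 4 = 2, so disc(K) = 4d = -2184; |disc(K)| = 2184
Imaginary quadratic field, so n = 2, s = r2 = 1, r1 = 0
M = (n!/n^n) * (4/pi)^s * sqrt(|disc(K)|) = (2!/2^2) * (4/pi)^1 * sqrt(2184)
= 0.5 * 1.273240 * 46.733286
= 29.7513

29.7513


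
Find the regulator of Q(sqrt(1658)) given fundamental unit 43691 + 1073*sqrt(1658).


epsilon = 43691 + 1073*sqrt(1658)
= 87382.0000
R = ln(87382.0000)
= 11.3780

11.3780


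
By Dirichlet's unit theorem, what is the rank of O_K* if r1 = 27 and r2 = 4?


By Dirichlet's unit theorem:
rank = r1 + r2 - 1
= 27 + 4 - 1
= 30

30


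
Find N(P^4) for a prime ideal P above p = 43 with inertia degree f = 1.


N(P^a) = p^(a*f)
= 43^(4*1)
= 43^4
= 3418801

3418801


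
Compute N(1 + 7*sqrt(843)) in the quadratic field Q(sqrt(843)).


N(a + b*sqrt(d)) = a^2 - d*b^2
= (1)^2 - (843)*(7)^2
= 1 - 41307
= -41306

-41306


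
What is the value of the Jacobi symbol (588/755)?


Compute (588/755) via quadratic reciprocity:
  pull out 2: (2/755) = -1  (since 755 mod 8 = 3)
  pull out 2: (2/755) = -1  (since 755 mod 8 = 3)
  reciprocity: (147/755) -> -(755/147)
  reduce: (20/147)
  pull out 2: (2/147) = -1  (since 147 mod 8 = 3)
  pull out 2: (2/147) = -1  (since 147 mod 8 = 3)
  reciprocity: (5/147) -> +(147/5)
  reduce: (2/5)
  pull out 2: (2/5) = -1  (since 5 mod 8 = 5)
  (1/5) = 1
Product of signs = 1

1


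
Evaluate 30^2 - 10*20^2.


x^2 - d*y^2
= 30^2 - 10*20^2
= 900 - 4000
= -3100

-3100


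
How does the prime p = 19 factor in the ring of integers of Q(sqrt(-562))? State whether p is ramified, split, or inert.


K = Q(sqrt(-562)). Since d mod 4 = 2, disc(K) = -2248.
Check p | disc: -2248 mod 19 = 13.
p does not divide disc. Compute Legendre symbol (d/p):
8^((19-1)/2) mod 19 = -1
(d/p) = -1, so p is inert: (p) stays prime with e=1, f=2, g=1.
Therefore p is inert.

inert


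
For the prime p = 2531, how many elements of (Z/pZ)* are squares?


For prime p, the number of non-zero quadratic residues is (p-1)/2.
= (2531-1)/2
= 1265

1265


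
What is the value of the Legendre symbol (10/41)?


p = 41 is prime, so compute (10/41) with the reciprocity algorithm (Jacobi-symbol steps: pull out 2s via (2/n), flip via reciprocity, reduce):
  pull out 2: (2/41) = +1  (since 41 mod 8 = 1)
  reciprocity: (5/41) -> +(41/5)
  reduce: (1/5)
  (1/5) = 1
Product of signs = 1
(10/41) = 1

1


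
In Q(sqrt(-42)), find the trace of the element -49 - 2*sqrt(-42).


Tr(a + b*sqrt(d)) = (a + b*sqrt(d)) + (a - b*sqrt(d)) = 2a
= 2 * (-49)
= -98

-98


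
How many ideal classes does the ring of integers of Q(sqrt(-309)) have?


K = Q(sqrt(-309)). d mod 4 = 3, so D = disc(K) = 4d = -1236
h(K) equals the number of primitive reduced positive-definite forms (a, b, c) = a*x^2 + b*x*y + c*y^2 with b^2 - 4ac = D,
where reduced means |b| <= a <= c, with b >= 0 whenever |b| = a or a = c, and primitive means gcd(a, b, c) = 1.
Reduced forces 3a^2 <= |D| = 1236, so 1 <= a <= 20; b must have the parity of D, and c = (b^2 - D)/(4a) must be an integer >= a.
Enumerate a = 1..20, b in [-a, a]:
  a=1: (1, 0, 309)  [1]
  a=2: (2, 2, 155)  [1]
  a=3: (3, 0, 103)  [1]
  a=4: none
  a=5: (5, -2, 62), (5, 2, 62)  [2]
  a=6: (6, 6, 53)  [1]
  a=7..9: none
  a=10: (10, -2, 31), (10, 2, 31)  [2]
  a=11..12: none
  a=13: (13, -8, 25), (13, 8, 25)  [2]
  a=14: none
  a=15: (15, -12, 23), (15, 12, 23)  [2]
  a=16..20: none
Total reduced forms: 1 + 1 + 1 + 2 + 1 + 2 + 2 + 2 = 12
h = 12

12


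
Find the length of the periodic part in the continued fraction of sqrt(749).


Run the CF algorithm for sqrt(749).
a_0 = floor(sqrt(749)) = 27; set m_0=0, q_0=1.
Recurrence: m' = q*a - m,  q' = (d - m'^2)/q,  a' = floor((a_0 + m')/q').
  step 1: m=27, q=20, a=2
  step 2: m=13, q=29, a=1
  step 3: m=16, q=17, a=2
  step 4: m=18, q=25, a=1
  step 5: m=7, q=28, a=1
  step 6: m=21, q=11, a=4
  step 7: m=23, q=20, a=2
  step 8: m=17, q=23, a=1
  step 9: m=6, q=31, a=1
  step 10: m=25, q=4, a=13
  step 11: m=27, q=5, a=10
  step 12: m=23, q=44, a=1
  step 13: m=21, q=7, a=6
  step 14: m=21, q=44, a=1
  step 15: m=23, q=5, a=10
  step 16: m=27, q=4, a=13
  step 17: m=25, q=31, a=1
  step 18: m=6, q=23, a=1
  step 19: m=17, q=20, a=2
  step 20: m=23, q=11, a=4
  step 21: m=21, q=28, a=1
  step 22: m=7, q=25, a=1
  step 23: m=18, q=17, a=2
  step 24: m=16, q=29, a=1
  step 25: m=13, q=20, a=2
  step 26: m=27, q=1, a=54
a_26 = 2*a_0 = 54, so the period closes here.
sqrt(749) = [27; 2, 1, 2, 1, 1, 4, 2, 1, 1, 13, 10, 1, 6, 1, 10, 13, 1, 1, 2, 4, 1, 1, 2, 1, 2, 54]
Period length = 26

26


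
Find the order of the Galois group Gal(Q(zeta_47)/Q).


|Gal(Q(zeta_47)/Q)| = phi(47)
= 46

46


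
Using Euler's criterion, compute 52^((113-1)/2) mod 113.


p = 113 is prime and the exponent is (p-1)/2 = 56, so by Euler's criterion 52^56 = (52/113) = +1 or -1 mod 113.
Compute by square-and-multiply:
  56 = 32 + 16 + 8 (binary 111000)
  Repeated squaring mod 113: 52^1 = 52, 52^2 = 105, 52^4 = 64, 52^8 = 28, 52^16 = 106, 52^32 = 49
  52^56 = 52^32 * 52^16 * 52^8 = 49 * 106 * 28 mod 113
    49 * 106 = 5194 = 109 mod 113
    109 * 28 = 3052 = 1 mod 113
  52^56 = 1 mod 113
Result 1: 52 is a quadratic residue mod 113.
52^56 mod 113 = 1

1


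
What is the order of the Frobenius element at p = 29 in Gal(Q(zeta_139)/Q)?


The Frobenius at p in Gal(Q(zeta_n)/Q) = (Z/nZ)* is the class of p, so its order is ord_139(29), the smallest k >= 1 with 29^k = 1 mod 139.
n = 139 = 139, phi(139) = 138; the order divides phi(n).
Divisors of 138: 1, 2, 3, 6, 23, 46, 69, 138
Repeated squaring mod 139: 29^1 = 29, 29^2 = 7, 29^4 = 49, 29^8 = 38, 29^16 = 54, 29^32 = 136, 29^64 = 9, 29^128 = 81
Test divisors in increasing order:
  k=1: 29^1 = 29 mod 139
  k=2: 29^2 = 7 mod 139
  k=3: 29^3 = 7 * 29 = 64 mod 139
  k=6: 29^6 = 49 * 7 = 65 mod 139
  k=23: 29^23 = 54 * 49 * 7 * 29 = 42 mod 139
  k=46: 29^46 = 136 * 38 * 49 * 7 = 96 mod 139
  k=69: 29^69 = 9 * 49 * 29 = 1 mod 139  <- first divisor giving 1
Order = 69

69


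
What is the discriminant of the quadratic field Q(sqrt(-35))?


For K = Q(sqrt(d)) with d squarefree: disc(K) = d if d = 1 mod 4, and disc(K) = 4d if d = 2 or 3 mod 4.
Here d = -35, and d mod 4 = 1.
d = 1 mod 4 (O_K = Z[(1+sqrt(d))/2]), so disc(K) = d = -35

-35


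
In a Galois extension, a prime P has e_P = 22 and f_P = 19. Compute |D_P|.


|D_P| = e * f
= 22 * 19
= 418

418


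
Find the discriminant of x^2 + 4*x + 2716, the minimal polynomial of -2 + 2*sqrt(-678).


The element -2 + 2*sqrt(-678) has minimal polynomial:
x^2 + 4*x + 2716
Discriminant = (4)^2 - 4*(2716)
= 16 - 10864
= -10848

-10848


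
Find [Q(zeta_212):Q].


The degree equals Euler's totient phi(212).
212 = 2^2 * 53
phi(212) = 104

104


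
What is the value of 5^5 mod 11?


p = 11 is prime and the exponent is (p-1)/2 = 5, so by Euler's criterion 5^5 = (5/11) = +1 or -1 mod 11.
Compute by square-and-multiply:
  5 = 4 + 1 (binary 101)
  Repeated squaring mod 11: 5^1 = 5, 5^2 = 3, 5^4 = 9
  5^5 = 5^4 * 5^1 = 9 * 5 mod 11
    9 * 5 = 45 = 1 mod 11
  5^5 = 1 mod 11
Result 1: 5 is a quadratic residue mod 11.
5^5 mod 11 = 1

1


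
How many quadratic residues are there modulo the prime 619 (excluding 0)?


For prime p, the number of non-zero quadratic residues is (p-1)/2.
= (619-1)/2
= 309

309


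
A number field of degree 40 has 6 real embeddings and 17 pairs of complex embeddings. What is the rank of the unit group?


By Dirichlet's unit theorem:
rank = r1 + r2 - 1
= 6 + 17 - 1
= 22

22


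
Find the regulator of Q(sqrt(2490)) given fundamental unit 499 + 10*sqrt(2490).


epsilon = 499 + 10*sqrt(2490)
= 997.9990
R = ln(997.9990)
= 6.9058

6.9058


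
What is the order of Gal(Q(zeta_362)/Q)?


|Gal(Q(zeta_362)/Q)| = phi(362)
= 180

180


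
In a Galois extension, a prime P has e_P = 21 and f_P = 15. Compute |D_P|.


|D_P| = e * f
= 21 * 15
= 315

315


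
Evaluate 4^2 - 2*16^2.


x^2 - d*y^2
= 4^2 - 2*16^2
= 16 - 512
= -496

-496


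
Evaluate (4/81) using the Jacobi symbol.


Compute (4/81) via quadratic reciprocity:
  pull out 2: (2/81) = +1  (since 81 mod 8 = 1)
  pull out 2: (2/81) = +1  (since 81 mod 8 = 1)
  (1/81) = 1
Product of signs = 1

1


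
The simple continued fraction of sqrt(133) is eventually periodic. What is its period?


Run the CF algorithm for sqrt(133).
a_0 = floor(sqrt(133)) = 11; set m_0=0, q_0=1.
Recurrence: m' = q*a - m,  q' = (d - m'^2)/q,  a' = floor((a_0 + m')/q').
  step 1: m=11, q=12, a=1
  step 2: m=1, q=11, a=1
  step 3: m=10, q=3, a=7
  step 4: m=11, q=4, a=5
  step 5: m=9, q=13, a=1
  step 6: m=4, q=9, a=1
  step 7: m=5, q=12, a=1
  step 8: m=7, q=7, a=2
  step 9: m=7, q=12, a=1
  step 10: m=5, q=9, a=1
  step 11: m=4, q=13, a=1
  step 12: m=9, q=4, a=5
  step 13: m=11, q=3, a=7
  step 14: m=10, q=11, a=1
  step 15: m=1, q=12, a=1
  step 16: m=11, q=1, a=22
a_16 = 2*a_0 = 22, so the period closes here.
sqrt(133) = [11; 1, 1, 7, 5, 1, 1, 1, 2, 1, 1, 1, 5, 7, 1, 1, 22]
Period length = 16

16


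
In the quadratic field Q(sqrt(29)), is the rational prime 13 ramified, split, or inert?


K = Q(sqrt(29)). Since d mod 4 = 1, disc(K) = 29.
Check p | disc: 29 mod 13 = 3.
p does not divide disc. Compute Legendre symbol (d/p):
3^((13-1)/2) mod 13 = 1
(d/p) = 1, so p splits: (p) = P*P' with e=1, f=1, g=2.
Therefore p is split.

split


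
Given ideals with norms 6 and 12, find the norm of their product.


N(IJ) = N(I) * N(J)
= 6 * 12
= 72

72


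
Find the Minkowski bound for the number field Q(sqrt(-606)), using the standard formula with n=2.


d = -606, d mod 4 = 2, so disc(K) = 4d = -2424; |disc(K)| = 2424
Imaginary quadratic field, so n = 2, s = r2 = 1, r1 = 0
M = (n!/n^n) * (4/pi)^s * sqrt(|disc(K)|) = (2!/2^2) * (4/pi)^1 * sqrt(2424)
= 0.5 * 1.273240 * 49.234135
= 31.3434

31.3434


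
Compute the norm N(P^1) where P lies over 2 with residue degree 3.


N(P^a) = p^(a*f)
= 2^(1*3)
= 2^3
= 8

8


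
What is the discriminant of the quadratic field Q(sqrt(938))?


For K = Q(sqrt(d)) with d squarefree: disc(K) = d if d = 1 mod 4, and disc(K) = 4d if d = 2 or 3 mod 4.
Here d = 938, and d mod 4 = 2.
d = 2 mod 4, not 1 (O_K = Z[sqrt(d)]), so disc(K) = 4d = 4 * (938) = 3752

3752


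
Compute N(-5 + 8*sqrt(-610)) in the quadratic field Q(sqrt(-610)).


N(a + b*sqrt(d)) = a^2 - d*b^2
= (-5)^2 - (-610)*(8)^2
= 25 + 39040
= 39065

39065


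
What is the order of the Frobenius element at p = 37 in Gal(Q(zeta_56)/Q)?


The Frobenius at p in Gal(Q(zeta_n)/Q) = (Z/nZ)* is the class of p, so its order is ord_56(37), the smallest k >= 1 with 37^k = 1 mod 56.
n = 56 = 2^3 * 7, phi(56) = 24; the order divides phi(n).
Divisors of 24: 1, 2, 3, 4, 6, 8, 12, 24
Repeated squaring mod 56: 37^1 = 37, 37^2 = 25, 37^4 = 9, 37^8 = 25, 37^16 = 9
Test divisors in increasing order:
  k=1: 37^1 = 37 mod 56
  k=2: 37^2 = 25 mod 56
  k=3: 37^3 = 25 * 37 = 29 mod 56
  k=4: 37^4 = 9 mod 56
  k=6: 37^6 = 9 * 25 = 1 mod 56  <- first divisor giving 1
Order = 6

6


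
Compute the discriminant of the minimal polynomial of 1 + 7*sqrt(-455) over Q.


The element 1 + 7*sqrt(-455) has minimal polynomial:
x^2 - 2*x + 22296
Discriminant = (-2)^2 - 4*(22296)
= 4 - 89184
= -89180

-89180


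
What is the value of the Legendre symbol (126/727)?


p = 727 is prime, so compute (126/727) with the reciprocity algorithm (Jacobi-symbol steps: pull out 2s via (2/n), flip via reciprocity, reduce):
  pull out 2: (2/727) = +1  (since 727 mod 8 = 7)
  reciprocity: (63/727) -> -(727/63)
  reduce: (34/63)
  pull out 2: (2/63) = +1  (since 63 mod 8 = 7)
  reciprocity: (17/63) -> +(63/17)
  reduce: (12/17)
  pull out 2: (2/17) = +1  (since 17 mod 8 = 1)
  pull out 2: (2/17) = +1  (since 17 mod 8 = 1)
  reciprocity: (3/17) -> +(17/3)
  reduce: (2/3)
  pull out 2: (2/3) = -1  (since 3 mod 8 = 3)
  (1/3) = 1
Product of signs = 1
(126/727) = 1

1


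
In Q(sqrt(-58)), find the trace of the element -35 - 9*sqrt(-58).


Tr(a + b*sqrt(d)) = (a + b*sqrt(d)) + (a - b*sqrt(d)) = 2a
= 2 * (-35)
= -70

-70


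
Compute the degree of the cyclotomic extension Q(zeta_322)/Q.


The degree equals Euler's totient phi(322).
322 = 2 * 7 * 23
phi(322) = 132

132


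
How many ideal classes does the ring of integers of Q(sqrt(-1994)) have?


K = Q(sqrt(-1994)). d mod 4 = 2, so D = disc(K) = 4d = -7976
h(K) equals the number of primitive reduced positive-definite forms (a, b, c) = a*x^2 + b*x*y + c*y^2 with b^2 - 4ac = D,
where reduced means |b| <= a <= c, with b >= 0 whenever |b| = a or a = c, and primitive means gcd(a, b, c) = 1.
Reduced forces 3a^2 <= |D| = 7976, so 1 <= a <= 51; b must have the parity of D, and c = (b^2 - D)/(4a) must be an integer >= a.
Enumerate a = 1..51, b in [-a, a]:
  a=1: (1, 0, 1994)  [1]
  a=2: (2, 0, 997)  [1]
  a=3: (3, -2, 665), (3, 2, 665)  [2]
  a=4: none
  a=5: (5, -2, 399), (5, 2, 399)  [2]
  a=6: (6, -4, 333), (6, 4, 333)  [2]
  a=7: (7, -2, 285), (7, 2, 285)  [2]
  a=8: none
  a=9: (9, -4, 222), (9, 4, 222)  [2]
  a=10: (10, -8, 201), (10, 8, 201)  [2]
  a=11..13: none
  a=14: (14, -12, 145), (14, 12, 145)  [2]
  a=15: (15, -8, 134), (15, -2, 133), (15, 2, 133), (15, 8, 134)  [4]
  a=16..17: none
  a=18: (18, -4, 111), (18, 4, 111)  [2]
  a=19: (19, -2, 105), (19, 2, 105)  [2]
  a=20: none
  a=21: (21, -16, 98), (21, -2, 95), (21, 2, 95), (21, 16, 98)  [4]
  a=22..24: none
  a=25: (25, -18, 83), (25, 18, 83)  [2]
  a=26: none
  a=27: (27, -4, 74), (27, 4, 74)  [2]
  a=28: none
  a=29: (29, -12, 70), (29, 12, 70)  [2]
  a=30: (30, -28, 73), (30, -8, 67), (30, 8, 67), (30, 28, 73)  [4]
  a=31..34: none
  a=35: (35, -12, 58), (35, -2, 57), (35, 2, 57), (35, 12, 58)  [4]
  a=36: none
  a=37: (37, -4, 54), (37, 4, 54)  [2]
  a=38: (38, -36, 61), (38, 36, 61)  [2]
  a=39..41: none
  a=42: (42, -40, 57), (42, -16, 49), (42, 16, 49), (42, 40, 57)  [4]
  a=43..44: none
  a=45: (45, -32, 50), (45, -22, 47), (45, 22, 47), (45, 32, 50)  [4]
  a=46..51: none
Total reduced forms: 1 + 1 + 2 + 2 + 2 + 2 + 2 + 2 + 2 + 4 + 2 + 2 + 4 + 2 + 2 + 2 + 4 + 4 + 2 + 2 + 4 + 4 = 54
h = 54

54


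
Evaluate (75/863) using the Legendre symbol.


p = 863 is prime, so compute (75/863) with the reciprocity algorithm (Jacobi-symbol steps: pull out 2s via (2/n), flip via reciprocity, reduce):
  reciprocity: (75/863) -> -(863/75)
  reduce: (38/75)
  pull out 2: (2/75) = -1  (since 75 mod 8 = 3)
  reciprocity: (19/75) -> -(75/19)
  reduce: (18/19)
  pull out 2: (2/19) = -1  (since 19 mod 8 = 3)
  reciprocity: (9/19) -> +(19/9)
  reduce: (1/9)
  (1/9) = 1
Product of signs = 1
(75/863) = 1

1


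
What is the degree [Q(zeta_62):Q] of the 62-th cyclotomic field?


The degree equals Euler's totient phi(62).
62 = 2 * 31
phi(62) = 30

30


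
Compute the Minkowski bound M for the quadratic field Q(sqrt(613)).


d = 613, d mod 4 = 1, so disc(K) = d = 613; |disc(K)| = 613
Real quadratic field, so n = 2, s = r2 = 0, r1 = 2
M = (n!/n^n) * (4/pi)^s * sqrt(|disc(K)|) = (2!/2^2) * (4/pi)^0 * sqrt(613)
= 0.5 * 1.000000 * 24.758837
= 12.3794

12.3794


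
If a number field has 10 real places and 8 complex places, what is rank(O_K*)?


By Dirichlet's unit theorem:
rank = r1 + r2 - 1
= 10 + 8 - 1
= 17

17


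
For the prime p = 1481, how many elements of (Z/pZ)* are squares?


For prime p, the number of non-zero quadratic residues is (p-1)/2.
= (1481-1)/2
= 740

740


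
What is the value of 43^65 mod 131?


p = 131 is prime and the exponent is (p-1)/2 = 65, so by Euler's criterion 43^65 = (43/131) = +1 or -1 mod 131.
Compute by square-and-multiply:
  65 = 64 + 1 (binary 1000001)
  Repeated squaring mod 131: 43^1 = 43, 43^2 = 15, 43^4 = 94, 43^8 = 59, 43^16 = 75, 43^32 = 123, 43^64 = 64
  43^65 = 43^64 * 43^1 = 64 * 43 mod 131
    64 * 43 = 2752 = 1 mod 131
  43^65 = 1 mod 131
Result 1: 43 is a quadratic residue mod 131.
43^65 mod 131 = 1

1


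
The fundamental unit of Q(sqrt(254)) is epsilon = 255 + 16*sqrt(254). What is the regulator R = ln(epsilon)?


epsilon = 255 + 16*sqrt(254)
= 509.9980
R = ln(509.9980)
= 6.2344

6.2344


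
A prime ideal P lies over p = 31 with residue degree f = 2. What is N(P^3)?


N(P^a) = p^(a*f)
= 31^(3*2)
= 31^6
= 887503681

887503681


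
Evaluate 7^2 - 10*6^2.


x^2 - d*y^2
= 7^2 - 10*6^2
= 49 - 360
= -311

-311


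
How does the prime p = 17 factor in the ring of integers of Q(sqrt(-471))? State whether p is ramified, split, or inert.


K = Q(sqrt(-471)). Since d mod 4 = 1, disc(K) = -471.
Check p | disc: -471 mod 17 = 5.
p does not divide disc. Compute Legendre symbol (d/p):
5^((17-1)/2) mod 17 = -1
(d/p) = -1, so p is inert: (p) stays prime with e=1, f=2, g=1.
Therefore p is inert.

inert


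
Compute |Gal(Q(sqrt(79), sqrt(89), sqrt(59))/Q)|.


The 3 square roots of distinct primes are multiplicatively independent over Q,
so [K:Q] = 2^3 and Gal(K/Q) is isomorphic to (Z/2Z)^3.
|Gal| = 2^3 = 8

8


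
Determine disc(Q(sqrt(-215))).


For K = Q(sqrt(d)) with d squarefree: disc(K) = d if d = 1 mod 4, and disc(K) = 4d if d = 2 or 3 mod 4.
Here d = -215, and d mod 4 = 1.
d = 1 mod 4 (O_K = Z[(1+sqrt(d))/2]), so disc(K) = d = -215

-215


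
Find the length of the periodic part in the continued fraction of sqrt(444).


Run the CF algorithm for sqrt(444).
a_0 = floor(sqrt(444)) = 21; set m_0=0, q_0=1.
Recurrence: m' = q*a - m,  q' = (d - m'^2)/q,  a' = floor((a_0 + m')/q').
  step 1: m=21, q=3, a=14
  step 2: m=21, q=1, a=42
a_2 = 2*a_0 = 42, so the period closes here.
sqrt(444) = [21; 14, 42]
Period length = 2

2


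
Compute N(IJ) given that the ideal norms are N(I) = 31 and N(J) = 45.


N(IJ) = N(I) * N(J)
= 31 * 45
= 1395

1395


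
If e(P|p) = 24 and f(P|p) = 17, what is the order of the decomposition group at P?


|D_P| = e * f
= 24 * 17
= 408

408


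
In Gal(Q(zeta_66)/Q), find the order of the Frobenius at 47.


The Frobenius at p in Gal(Q(zeta_n)/Q) = (Z/nZ)* is the class of p, so its order is ord_66(47), the smallest k >= 1 with 47^k = 1 mod 66.
n = 66 = 2 * 3 * 11, phi(66) = 20; the order divides phi(n).
Divisors of 20: 1, 2, 4, 5, 10, 20
Repeated squaring mod 66: 47^1 = 47, 47^2 = 31, 47^4 = 37, 47^8 = 49, 47^16 = 25
Test divisors in increasing order:
  k=1: 47^1 = 47 mod 66
  k=2: 47^2 = 31 mod 66
  k=4: 47^4 = 37 mod 66
  k=5: 47^5 = 37 * 47 = 23 mod 66
  k=10: 47^10 = 49 * 31 = 1 mod 66  <- first divisor giving 1
Order = 10

10


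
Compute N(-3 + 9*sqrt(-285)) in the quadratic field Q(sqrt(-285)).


N(a + b*sqrt(d)) = a^2 - d*b^2
= (-3)^2 - (-285)*(9)^2
= 9 + 23085
= 23094

23094


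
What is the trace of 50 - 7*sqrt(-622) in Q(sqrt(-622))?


Tr(a + b*sqrt(d)) = (a + b*sqrt(d)) + (a - b*sqrt(d)) = 2a
= 2 * (50)
= 100

100


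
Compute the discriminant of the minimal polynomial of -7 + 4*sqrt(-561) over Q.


The element -7 + 4*sqrt(-561) has minimal polynomial:
x^2 + 14*x + 9025
Discriminant = (14)^2 - 4*(9025)
= 196 - 36100
= -35904

-35904


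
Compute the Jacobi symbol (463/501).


Compute (463/501) via quadratic reciprocity:
  reciprocity: (463/501) -> +(501/463)
  reduce: (38/463)
  pull out 2: (2/463) = +1  (since 463 mod 8 = 7)
  reciprocity: (19/463) -> -(463/19)
  reduce: (7/19)
  reciprocity: (7/19) -> -(19/7)
  reduce: (5/7)
  reciprocity: (5/7) -> +(7/5)
  reduce: (2/5)
  pull out 2: (2/5) = -1  (since 5 mod 8 = 5)
  (1/5) = 1
Product of signs = -1

-1


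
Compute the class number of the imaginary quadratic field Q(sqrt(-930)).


K = Q(sqrt(-930)). d mod 4 = 2, so D = disc(K) = 4d = -3720
h(K) equals the number of primitive reduced positive-definite forms (a, b, c) = a*x^2 + b*x*y + c*y^2 with b^2 - 4ac = D,
where reduced means |b| <= a <= c, with b >= 0 whenever |b| = a or a = c, and primitive means gcd(a, b, c) = 1.
Reduced forces 3a^2 <= |D| = 3720, so 1 <= a <= 35; b must have the parity of D, and c = (b^2 - D)/(4a) must be an integer >= a.
Enumerate a = 1..35, b in [-a, a]:
  a=1: (1, 0, 930)  [1]
  a=2: (2, 0, 465)  [1]
  a=3: (3, 0, 310)  [1]
  a=4: none
  a=5: (5, 0, 186)  [1]
  a=6: (6, 0, 155)  [1]
  a=7: (7, -2, 133), (7, 2, 133)  [2]
  a=8..9: none
  a=10: (10, 0, 93)  [1]
  a=11: (11, -8, 86), (11, 8, 86)  [2]
  a=12..13: none
  a=14: (14, -12, 69), (14, 12, 69)  [2]
  a=15: (15, 0, 62)  [1]
  a=16..18: none
  a=19: (19, -2, 49), (19, 2, 49)  [2]
  a=20: none
  a=21: (21, -12, 46), (21, 12, 46)  [2]
  a=22: (22, -8, 43), (22, 8, 43)  [2]
  a=23: (23, -12, 42), (23, 12, 42)  [2]
  a=24..29: none
  a=30: (30, 0, 31)  [1]
  a=31..32: none
  a=33: (33, -30, 35), (33, 30, 35)  [2]
  a=34..35: none
Total reduced forms: 1 + 1 + 1 + 1 + 1 + 2 + 1 + 2 + 2 + 1 + 2 + 2 + 2 + 2 + 1 + 2 = 24
h = 24

24


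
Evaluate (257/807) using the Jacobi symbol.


Compute (257/807) via quadratic reciprocity:
  reciprocity: (257/807) -> +(807/257)
  reduce: (36/257)
  pull out 2: (2/257) = +1  (since 257 mod 8 = 1)
  pull out 2: (2/257) = +1  (since 257 mod 8 = 1)
  reciprocity: (9/257) -> +(257/9)
  reduce: (5/9)
  reciprocity: (5/9) -> +(9/5)
  reduce: (4/5)
  pull out 2: (2/5) = -1  (since 5 mod 8 = 5)
  pull out 2: (2/5) = -1  (since 5 mod 8 = 5)
  (1/5) = 1
Product of signs = 1

1


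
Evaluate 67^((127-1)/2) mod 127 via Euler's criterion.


p = 127 is prime and the exponent is (p-1)/2 = 63, so by Euler's criterion 67^63 = (67/127) = +1 or -1 mod 127.
Compute by square-and-multiply:
  63 = 32 + 16 + 8 + 4 + 2 + 1 (binary 111111)
  Repeated squaring mod 127: 67^1 = 67, 67^2 = 44, 67^4 = 31, 67^8 = 72, 67^16 = 104, 67^32 = 21
  67^63 = 67^32 * 67^16 * 67^8 * 67^4 * 67^2 * 67^1 = 21 * 104 * 72 * 31 * 44 * 67 mod 127
    21 * 104 = 2184 = 25 mod 127
    25 * 72 = 1800 = 22 mod 127
    22 * 31 = 682 = 47 mod 127
    47 * 44 = 2068 = 36 mod 127
    36 * 67 = 2412 = 126 mod 127
  67^63 = 126 mod 127
Result 126 = p - 1 = -1 mod 127: 67 is a quadratic non-residue mod 127. As a residue in [0, p-1] the value is 126.
67^63 mod 127 = 126

126


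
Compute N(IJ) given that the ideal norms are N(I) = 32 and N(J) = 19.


N(IJ) = N(I) * N(J)
= 32 * 19
= 608

608


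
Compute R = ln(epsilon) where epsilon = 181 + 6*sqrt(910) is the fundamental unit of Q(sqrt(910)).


epsilon = 181 + 6*sqrt(910)
= 361.9972
R = ln(361.9972)
= 5.8916

5.8916


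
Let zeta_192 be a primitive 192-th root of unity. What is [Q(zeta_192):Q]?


The degree equals Euler's totient phi(192).
192 = 2^6 * 3
phi(192) = 64

64


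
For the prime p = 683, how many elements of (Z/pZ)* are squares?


For prime p, the number of non-zero quadratic residues is (p-1)/2.
= (683-1)/2
= 341

341


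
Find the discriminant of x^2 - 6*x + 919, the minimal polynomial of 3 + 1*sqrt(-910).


The element 3 + 1*sqrt(-910) has minimal polynomial:
x^2 - 6*x + 919
Discriminant = (-6)^2 - 4*(919)
= 36 - 3676
= -3640

-3640


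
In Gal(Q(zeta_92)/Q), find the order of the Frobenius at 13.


The Frobenius at p in Gal(Q(zeta_n)/Q) = (Z/nZ)* is the class of p, so its order is ord_92(13), the smallest k >= 1 with 13^k = 1 mod 92.
n = 92 = 2^2 * 23, phi(92) = 44; the order divides phi(n).
Divisors of 44: 1, 2, 4, 11, 22, 44
Repeated squaring mod 92: 13^1 = 13, 13^2 = 77, 13^4 = 41, 13^8 = 25, 13^16 = 73, 13^32 = 85
Test divisors in increasing order:
  k=1: 13^1 = 13 mod 92
  k=2: 13^2 = 77 mod 92
  k=4: 13^4 = 41 mod 92
  k=11: 13^11 = 25 * 77 * 13 = 1 mod 92  <- first divisor giving 1
Order = 11

11


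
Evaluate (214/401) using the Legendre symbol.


p = 401 is prime, so compute (214/401) with the reciprocity algorithm (Jacobi-symbol steps: pull out 2s via (2/n), flip via reciprocity, reduce):
  pull out 2: (2/401) = +1  (since 401 mod 8 = 1)
  reciprocity: (107/401) -> +(401/107)
  reduce: (80/107)
  pull out 2: (2/107) = -1  (since 107 mod 8 = 3)
  pull out 2: (2/107) = -1  (since 107 mod 8 = 3)
  pull out 2: (2/107) = -1  (since 107 mod 8 = 3)
  pull out 2: (2/107) = -1  (since 107 mod 8 = 3)
  reciprocity: (5/107) -> +(107/5)
  reduce: (2/5)
  pull out 2: (2/5) = -1  (since 5 mod 8 = 5)
  (1/5) = 1
Product of signs = -1
(214/401) = -1

-1


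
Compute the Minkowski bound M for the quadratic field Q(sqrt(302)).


d = 302, d mod 4 = 2, so disc(K) = 4d = 1208; |disc(K)| = 1208
Real quadratic field, so n = 2, s = r2 = 0, r1 = 2
M = (n!/n^n) * (4/pi)^s * sqrt(|disc(K)|) = (2!/2^2) * (4/pi)^0 * sqrt(1208)
= 0.5 * 1.000000 * 34.756294
= 17.3781

17.3781


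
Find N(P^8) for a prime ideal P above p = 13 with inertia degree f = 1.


N(P^a) = p^(a*f)
= 13^(8*1)
= 13^8
= 815730721

815730721


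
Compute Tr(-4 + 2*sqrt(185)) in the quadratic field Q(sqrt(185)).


Tr(a + b*sqrt(d)) = (a + b*sqrt(d)) + (a - b*sqrt(d)) = 2a
= 2 * (-4)
= -8

-8


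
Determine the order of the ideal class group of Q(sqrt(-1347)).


K = Q(sqrt(-1347)). d mod 4 = 1, so D = disc(K) = d = -1347
h(K) equals the number of primitive reduced positive-definite forms (a, b, c) = a*x^2 + b*x*y + c*y^2 with b^2 - 4ac = D,
where reduced means |b| <= a <= c, with b >= 0 whenever |b| = a or a = c, and primitive means gcd(a, b, c) = 1.
Reduced forces 3a^2 <= |D| = 1347, so 1 <= a <= 21; b must have the parity of D, and c = (b^2 - D)/(4a) must be an integer >= a.
Enumerate a = 1..21, b in [-a, a]:
  a=1: (1, 1, 337)  [1]
  a=2: none
  a=3: (3, 3, 113)  [1]
  a=4..6: none
  a=7: (7, -5, 49), (7, 5, 49)  [2]
  a=8..16: none
  a=17: (17, -9, 21), (17, 9, 21)  [2]
  a=18..21: none
Total reduced forms: 1 + 1 + 2 + 2 = 6
h = 6

6


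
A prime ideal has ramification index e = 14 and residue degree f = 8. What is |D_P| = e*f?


|D_P| = e * f
= 14 * 8
= 112

112


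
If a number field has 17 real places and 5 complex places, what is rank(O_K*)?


By Dirichlet's unit theorem:
rank = r1 + r2 - 1
= 17 + 5 - 1
= 21

21


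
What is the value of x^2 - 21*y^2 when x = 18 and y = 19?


x^2 - d*y^2
= 18^2 - 21*19^2
= 324 - 7581
= -7257

-7257


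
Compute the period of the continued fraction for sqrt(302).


Run the CF algorithm for sqrt(302).
a_0 = floor(sqrt(302)) = 17; set m_0=0, q_0=1.
Recurrence: m' = q*a - m,  q' = (d - m'^2)/q,  a' = floor((a_0 + m')/q').
  step 1: m=17, q=13, a=2
  step 2: m=9, q=17, a=1
  step 3: m=8, q=14, a=1
  step 4: m=6, q=19, a=1
  step 5: m=13, q=7, a=4
  step 6: m=15, q=11, a=2
  step 7: m=7, q=23, a=1
  step 8: m=16, q=2, a=16
  step 9: m=16, q=23, a=1
  step 10: m=7, q=11, a=2
  step 11: m=15, q=7, a=4
  step 12: m=13, q=19, a=1
  step 13: m=6, q=14, a=1
  step 14: m=8, q=17, a=1
  step 15: m=9, q=13, a=2
  step 16: m=17, q=1, a=34
a_16 = 2*a_0 = 34, so the period closes here.
sqrt(302) = [17; 2, 1, 1, 1, 4, 2, 1, 16, 1, 2, 4, 1, 1, 1, 2, 34]
Period length = 16

16


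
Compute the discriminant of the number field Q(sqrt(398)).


For K = Q(sqrt(d)) with d squarefree: disc(K) = d if d = 1 mod 4, and disc(K) = 4d if d = 2 or 3 mod 4.
Here d = 398, and d mod 4 = 2.
d = 2 mod 4, not 1 (O_K = Z[sqrt(d)]), so disc(K) = 4d = 4 * (398) = 1592

1592


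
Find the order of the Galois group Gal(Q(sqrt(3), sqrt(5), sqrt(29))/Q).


The 3 square roots of distinct primes are multiplicatively independent over Q,
so [K:Q] = 2^3 and Gal(K/Q) is isomorphic to (Z/2Z)^3.
|Gal| = 2^3 = 8

8


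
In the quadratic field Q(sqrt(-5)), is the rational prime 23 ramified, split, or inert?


K = Q(sqrt(-5)). Since d mod 4 = 3, disc(K) = -20.
Check p | disc: -20 mod 23 = 3.
p does not divide disc. Compute Legendre symbol (d/p):
18^((23-1)/2) mod 23 = 1
(d/p) = 1, so p splits: (p) = P*P' with e=1, f=1, g=2.
Therefore p is split.

split


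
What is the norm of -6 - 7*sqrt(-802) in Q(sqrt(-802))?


N(a + b*sqrt(d)) = a^2 - d*b^2
= (-6)^2 - (-802)*(-7)^2
= 36 + 39298
= 39334

39334


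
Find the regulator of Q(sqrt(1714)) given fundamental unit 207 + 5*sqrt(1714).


epsilon = 207 + 5*sqrt(1714)
= 414.0024
R = ln(414.0024)
= 6.0259

6.0259


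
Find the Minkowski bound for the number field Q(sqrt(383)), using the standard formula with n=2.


d = 383, d mod 4 = 3, so disc(K) = 4d = 1532; |disc(K)| = 1532
Real quadratic field, so n = 2, s = r2 = 0, r1 = 2
M = (n!/n^n) * (4/pi)^s * sqrt(|disc(K)|) = (2!/2^2) * (4/pi)^0 * sqrt(1532)
= 0.5 * 1.000000 * 39.140772
= 19.5704

19.5704


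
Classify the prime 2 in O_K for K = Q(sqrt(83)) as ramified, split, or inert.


K = Q(sqrt(83)). Since d mod 4 = 3, disc(K) = 332.
Check p | disc: 332 mod 2 = 0.
p divides disc, so p ramifies: (p) = P^2 with e=2, f=1, g=1.
Therefore p is ramified.

ramified


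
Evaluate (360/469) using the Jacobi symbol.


Compute (360/469) via quadratic reciprocity:
  pull out 2: (2/469) = -1  (since 469 mod 8 = 5)
  pull out 2: (2/469) = -1  (since 469 mod 8 = 5)
  pull out 2: (2/469) = -1  (since 469 mod 8 = 5)
  reciprocity: (45/469) -> +(469/45)
  reduce: (19/45)
  reciprocity: (19/45) -> +(45/19)
  reduce: (7/19)
  reciprocity: (7/19) -> -(19/7)
  reduce: (5/7)
  reciprocity: (5/7) -> +(7/5)
  reduce: (2/5)
  pull out 2: (2/5) = -1  (since 5 mod 8 = 5)
  (1/5) = 1
Product of signs = -1

-1


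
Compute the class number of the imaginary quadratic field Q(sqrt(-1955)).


K = Q(sqrt(-1955)). d mod 4 = 1, so D = disc(K) = d = -1955
h(K) equals the number of primitive reduced positive-definite forms (a, b, c) = a*x^2 + b*x*y + c*y^2 with b^2 - 4ac = D,
where reduced means |b| <= a <= c, with b >= 0 whenever |b| = a or a = c, and primitive means gcd(a, b, c) = 1.
Reduced forces 3a^2 <= |D| = 1955, so 1 <= a <= 25; b must have the parity of D, and c = (b^2 - D)/(4a) must be an integer >= a.
Enumerate a = 1..25, b in [-a, a]:
  a=1: (1, 1, 489)  [1]
  a=2: none
  a=3: (3, -1, 163), (3, 1, 163)  [2]
  a=4: none
  a=5: (5, 5, 99)  [1]
  a=6..8: none
  a=9: (9, -5, 55), (9, 5, 55)  [2]
  a=10: none
  a=11: (11, -5, 45), (11, 5, 45)  [2]
  a=12..14: none
  a=15: (15, -5, 33), (15, 5, 33)  [2]
  a=16: none
  a=17: (17, 17, 33)  [1]
  a=18..22: none
  a=23: (23, 23, 27)  [1]
  a=24..25: none
Total reduced forms: 1 + 2 + 1 + 2 + 2 + 2 + 1 + 1 = 12
h = 12

12


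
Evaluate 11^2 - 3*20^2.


x^2 - d*y^2
= 11^2 - 3*20^2
= 121 - 1200
= -1079

-1079


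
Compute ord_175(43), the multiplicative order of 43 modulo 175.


We want ord_175(43), the smallest k >= 1 with 43^k = 1 mod 175.
n = 175 = 5^2 * 7, phi(175) = 120; the order divides phi(n).
Divisors of 120: 1, 2, 3, 4, 5, 6, 8, 10, 12, 15, 20, 24, 30, 40, 60, 120
Repeated squaring mod 175: 43^1 = 43, 43^2 = 99, 43^4 = 1, 43^8 = 1, 43^16 = 1, 43^32 = 1, 43^64 = 1
Test divisors in increasing order:
  k=1: 43^1 = 43 mod 175
  k=2: 43^2 = 99 mod 175
  k=3: 43^3 = 99 * 43 = 57 mod 175
  k=4: 43^4 = 1 mod 175  <- first divisor giving 1
Order = 4

4


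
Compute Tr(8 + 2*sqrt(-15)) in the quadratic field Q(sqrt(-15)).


Tr(a + b*sqrt(d)) = (a + b*sqrt(d)) + (a - b*sqrt(d)) = 2a
= 2 * (8)
= 16

16


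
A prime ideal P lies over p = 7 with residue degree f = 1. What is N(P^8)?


N(P^a) = p^(a*f)
= 7^(8*1)
= 7^8
= 5764801

5764801


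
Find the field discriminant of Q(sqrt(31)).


For K = Q(sqrt(d)) with d squarefree: disc(K) = d if d = 1 mod 4, and disc(K) = 4d if d = 2 or 3 mod 4.
Here d = 31, and d mod 4 = 3.
d = 3 mod 4, not 1 (O_K = Z[sqrt(d)]), so disc(K) = 4d = 4 * (31) = 124

124


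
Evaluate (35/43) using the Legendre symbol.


p = 43 is prime, so compute (35/43) with the reciprocity algorithm (Jacobi-symbol steps: pull out 2s via (2/n), flip via reciprocity, reduce):
  reciprocity: (35/43) -> -(43/35)
  reduce: (8/35)
  pull out 2: (2/35) = -1  (since 35 mod 8 = 3)
  pull out 2: (2/35) = -1  (since 35 mod 8 = 3)
  pull out 2: (2/35) = -1  (since 35 mod 8 = 3)
  (1/35) = 1
Product of signs = 1
(35/43) = 1

1


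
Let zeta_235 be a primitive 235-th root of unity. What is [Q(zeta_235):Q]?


The degree equals Euler's totient phi(235).
235 = 5 * 47
phi(235) = 184

184


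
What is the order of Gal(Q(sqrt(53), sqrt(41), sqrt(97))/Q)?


The 3 square roots of distinct primes are multiplicatively independent over Q,
so [K:Q] = 2^3 and Gal(K/Q) is isomorphic to (Z/2Z)^3.
|Gal| = 2^3 = 8

8


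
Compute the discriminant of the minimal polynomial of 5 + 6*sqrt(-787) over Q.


The element 5 + 6*sqrt(-787) has minimal polynomial:
x^2 - 10*x + 28357
Discriminant = (-10)^2 - 4*(28357)
= 100 - 113428
= -113328

-113328


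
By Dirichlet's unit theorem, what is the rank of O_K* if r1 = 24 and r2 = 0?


By Dirichlet's unit theorem:
rank = r1 + r2 - 1
= 24 + 0 - 1
= 23

23


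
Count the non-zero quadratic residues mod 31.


For prime p, the number of non-zero quadratic residues is (p-1)/2.
= (31-1)/2
= 15

15


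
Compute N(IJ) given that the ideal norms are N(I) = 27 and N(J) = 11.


N(IJ) = N(I) * N(J)
= 27 * 11
= 297

297


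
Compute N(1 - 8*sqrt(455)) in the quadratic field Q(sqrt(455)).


N(a + b*sqrt(d)) = a^2 - d*b^2
= (1)^2 - (455)*(-8)^2
= 1 - 29120
= -29119

-29119
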